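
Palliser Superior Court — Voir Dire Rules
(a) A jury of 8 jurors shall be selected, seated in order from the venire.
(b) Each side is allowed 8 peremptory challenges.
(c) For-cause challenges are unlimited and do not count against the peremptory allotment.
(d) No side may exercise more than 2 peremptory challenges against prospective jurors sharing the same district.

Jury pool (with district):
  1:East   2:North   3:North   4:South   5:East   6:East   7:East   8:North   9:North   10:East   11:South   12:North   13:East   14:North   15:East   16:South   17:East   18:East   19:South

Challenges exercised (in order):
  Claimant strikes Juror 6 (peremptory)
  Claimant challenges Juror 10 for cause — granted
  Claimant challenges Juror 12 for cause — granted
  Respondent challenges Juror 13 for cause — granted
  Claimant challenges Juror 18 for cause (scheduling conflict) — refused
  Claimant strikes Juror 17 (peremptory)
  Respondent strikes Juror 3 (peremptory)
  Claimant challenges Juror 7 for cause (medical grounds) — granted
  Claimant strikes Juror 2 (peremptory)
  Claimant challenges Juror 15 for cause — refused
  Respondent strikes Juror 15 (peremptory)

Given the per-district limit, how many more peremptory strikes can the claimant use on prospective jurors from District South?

Claimant peremptories so far: #6, #17, #2 — 3 of 8 used, 5 left overall.
Against District South: none yet — per-district cap 2 leaves 2.
Binding limit: min(5, 2) = 2.

2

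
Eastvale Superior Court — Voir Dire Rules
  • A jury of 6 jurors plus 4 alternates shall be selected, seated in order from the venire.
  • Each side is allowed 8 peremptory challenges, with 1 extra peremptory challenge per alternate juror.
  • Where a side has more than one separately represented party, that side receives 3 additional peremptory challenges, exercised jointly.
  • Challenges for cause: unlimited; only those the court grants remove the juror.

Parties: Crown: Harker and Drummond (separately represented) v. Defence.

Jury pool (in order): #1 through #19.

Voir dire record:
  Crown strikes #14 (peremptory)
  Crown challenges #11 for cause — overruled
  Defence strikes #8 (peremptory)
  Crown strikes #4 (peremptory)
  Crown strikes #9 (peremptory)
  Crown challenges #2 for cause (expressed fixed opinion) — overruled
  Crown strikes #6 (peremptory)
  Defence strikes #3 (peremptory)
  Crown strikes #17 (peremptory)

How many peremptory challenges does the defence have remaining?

Defence allotment: 8 base + 1 × 4 alternates = 12.
Defence peremptories used: #8, #3 — 2.
Remaining: 12 − 2 = 10.

10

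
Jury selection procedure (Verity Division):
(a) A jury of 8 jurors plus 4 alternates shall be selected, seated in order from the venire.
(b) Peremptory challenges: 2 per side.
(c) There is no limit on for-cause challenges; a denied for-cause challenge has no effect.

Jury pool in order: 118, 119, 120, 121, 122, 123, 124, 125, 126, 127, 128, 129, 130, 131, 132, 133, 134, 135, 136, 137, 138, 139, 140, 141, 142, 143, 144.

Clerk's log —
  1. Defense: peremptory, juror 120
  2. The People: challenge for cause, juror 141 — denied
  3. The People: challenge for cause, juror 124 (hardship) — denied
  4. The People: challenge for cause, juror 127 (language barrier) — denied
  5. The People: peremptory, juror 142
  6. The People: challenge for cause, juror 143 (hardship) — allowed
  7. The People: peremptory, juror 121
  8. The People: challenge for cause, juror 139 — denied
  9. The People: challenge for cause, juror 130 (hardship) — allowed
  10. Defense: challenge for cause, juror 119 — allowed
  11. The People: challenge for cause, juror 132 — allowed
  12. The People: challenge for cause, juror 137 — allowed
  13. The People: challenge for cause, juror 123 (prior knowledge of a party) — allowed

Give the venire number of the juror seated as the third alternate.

134

Removed: #119, #120, #121, #123, #130, #132, #137, #142, #143. (#124, #127, #139, #141 stay — for-cause denied.)
Seating in order: seats 1–8 → #118, #122, #124, #125, #126, #127, #128, #129; alternates → #131, #133, #134, #135.
So alternate 3 is #134.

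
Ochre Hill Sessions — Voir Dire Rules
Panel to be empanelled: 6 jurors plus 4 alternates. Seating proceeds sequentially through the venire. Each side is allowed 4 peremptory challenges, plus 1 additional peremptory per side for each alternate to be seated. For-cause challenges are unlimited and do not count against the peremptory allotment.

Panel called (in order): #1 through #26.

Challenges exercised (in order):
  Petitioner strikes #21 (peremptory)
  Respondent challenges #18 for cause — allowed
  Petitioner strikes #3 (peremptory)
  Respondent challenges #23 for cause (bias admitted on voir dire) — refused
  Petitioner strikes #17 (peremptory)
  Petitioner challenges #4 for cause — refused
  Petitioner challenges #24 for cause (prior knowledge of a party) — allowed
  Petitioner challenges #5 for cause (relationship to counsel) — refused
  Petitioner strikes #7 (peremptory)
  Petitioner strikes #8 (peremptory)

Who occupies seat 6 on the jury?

9

Removed: #3, #7, #8, #17, #18, #21, #24. (#4, #5, #23 stay — for-cause denied.)
Seating in order: seats 1–6 → #1, #2, #4, #5, #6, #9; alternates → #10, #11, #12, #13.
So seat 6 is #9.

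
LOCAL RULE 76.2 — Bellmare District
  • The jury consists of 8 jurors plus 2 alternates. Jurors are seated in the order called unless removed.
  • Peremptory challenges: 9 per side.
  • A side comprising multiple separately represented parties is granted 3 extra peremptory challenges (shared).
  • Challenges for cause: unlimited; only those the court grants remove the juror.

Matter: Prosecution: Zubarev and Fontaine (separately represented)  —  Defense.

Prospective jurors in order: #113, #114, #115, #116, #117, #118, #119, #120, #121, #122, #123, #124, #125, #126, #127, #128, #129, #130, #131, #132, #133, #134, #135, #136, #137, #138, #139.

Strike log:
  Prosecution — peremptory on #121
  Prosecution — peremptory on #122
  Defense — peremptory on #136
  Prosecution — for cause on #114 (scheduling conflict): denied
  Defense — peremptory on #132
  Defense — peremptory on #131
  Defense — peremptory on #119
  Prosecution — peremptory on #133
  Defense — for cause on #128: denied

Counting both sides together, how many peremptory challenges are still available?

Prosecution allotment: 9 base + 3 multi-party = 12. Defense allotment: 9.
Prosecution peremptories used: #121, #122, #133 — 3 (the for-cause on #114 doesn't count).
Defense peremptories used: #136, #132, #131, #119 — 4 (the for-cause on #128 doesn't count).
Remaining: (12 − 3) + (9 − 4) = 14.

14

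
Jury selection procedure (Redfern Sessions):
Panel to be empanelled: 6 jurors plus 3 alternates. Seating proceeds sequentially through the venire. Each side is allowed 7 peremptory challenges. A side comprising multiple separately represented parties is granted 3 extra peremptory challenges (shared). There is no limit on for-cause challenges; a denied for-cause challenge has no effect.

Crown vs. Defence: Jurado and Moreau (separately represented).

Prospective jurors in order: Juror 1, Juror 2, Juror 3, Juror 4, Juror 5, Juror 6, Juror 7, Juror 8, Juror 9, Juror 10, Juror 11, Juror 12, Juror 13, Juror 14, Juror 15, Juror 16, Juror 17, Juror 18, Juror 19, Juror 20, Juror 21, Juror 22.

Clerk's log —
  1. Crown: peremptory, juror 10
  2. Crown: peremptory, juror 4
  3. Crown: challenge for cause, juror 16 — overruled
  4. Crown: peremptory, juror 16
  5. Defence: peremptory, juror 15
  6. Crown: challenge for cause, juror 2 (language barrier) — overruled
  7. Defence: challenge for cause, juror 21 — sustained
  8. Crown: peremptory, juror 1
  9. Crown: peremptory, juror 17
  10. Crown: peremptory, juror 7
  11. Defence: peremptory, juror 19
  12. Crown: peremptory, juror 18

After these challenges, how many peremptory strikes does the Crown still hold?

0

Crown allotment: 7.
Crown peremptories used: #10, #4, #16, #1, #17, #7, #18 — 7 (for-cause on #16, #2 don't count).
Remaining: 7 − 7 = 0.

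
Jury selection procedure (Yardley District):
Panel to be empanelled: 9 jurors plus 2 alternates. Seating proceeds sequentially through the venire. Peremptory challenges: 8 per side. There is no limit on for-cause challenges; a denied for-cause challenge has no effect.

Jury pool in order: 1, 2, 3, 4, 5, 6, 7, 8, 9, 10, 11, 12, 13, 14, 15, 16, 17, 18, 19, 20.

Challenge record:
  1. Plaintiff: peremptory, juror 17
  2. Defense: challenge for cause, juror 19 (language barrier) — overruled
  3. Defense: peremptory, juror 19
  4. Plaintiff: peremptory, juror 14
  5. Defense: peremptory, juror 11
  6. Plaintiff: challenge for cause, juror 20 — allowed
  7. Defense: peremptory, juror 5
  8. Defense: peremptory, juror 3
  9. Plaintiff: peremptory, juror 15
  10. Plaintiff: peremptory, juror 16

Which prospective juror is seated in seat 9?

12

Removed: #3, #5, #11, #14, #15, #16, #17, #19, #20.
Filling seats in venire order through position 9: #1, #2, #4, #6, #7, #8, #9, #10, #12.
So seat 9 is #12.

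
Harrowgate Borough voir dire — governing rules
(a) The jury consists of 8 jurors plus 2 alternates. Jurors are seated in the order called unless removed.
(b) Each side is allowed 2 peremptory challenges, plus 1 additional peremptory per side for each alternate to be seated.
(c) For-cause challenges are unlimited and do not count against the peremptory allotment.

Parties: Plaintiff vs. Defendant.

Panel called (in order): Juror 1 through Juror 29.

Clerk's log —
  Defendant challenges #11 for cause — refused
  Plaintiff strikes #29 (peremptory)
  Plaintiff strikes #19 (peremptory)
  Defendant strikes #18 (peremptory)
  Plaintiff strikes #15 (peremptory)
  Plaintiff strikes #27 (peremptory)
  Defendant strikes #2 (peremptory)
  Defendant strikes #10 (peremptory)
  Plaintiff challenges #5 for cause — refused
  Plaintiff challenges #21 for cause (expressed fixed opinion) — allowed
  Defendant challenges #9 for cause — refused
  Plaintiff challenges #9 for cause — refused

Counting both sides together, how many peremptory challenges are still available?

Plaintiff allotment: 2 base + 1 × 2 alternates = 4. Defendant allotment: 2 base + 1 × 2 alternates = 4.
Plaintiff peremptories used: #29, #19, #15, #27 — 4 (for-cause on #5, #21, #9 don't count).
Defendant peremptories used: #18, #2, #10 — 3 (for-cause on #11, #9 don't count).
Remaining: (4 − 4) + (4 − 3) = 1.

1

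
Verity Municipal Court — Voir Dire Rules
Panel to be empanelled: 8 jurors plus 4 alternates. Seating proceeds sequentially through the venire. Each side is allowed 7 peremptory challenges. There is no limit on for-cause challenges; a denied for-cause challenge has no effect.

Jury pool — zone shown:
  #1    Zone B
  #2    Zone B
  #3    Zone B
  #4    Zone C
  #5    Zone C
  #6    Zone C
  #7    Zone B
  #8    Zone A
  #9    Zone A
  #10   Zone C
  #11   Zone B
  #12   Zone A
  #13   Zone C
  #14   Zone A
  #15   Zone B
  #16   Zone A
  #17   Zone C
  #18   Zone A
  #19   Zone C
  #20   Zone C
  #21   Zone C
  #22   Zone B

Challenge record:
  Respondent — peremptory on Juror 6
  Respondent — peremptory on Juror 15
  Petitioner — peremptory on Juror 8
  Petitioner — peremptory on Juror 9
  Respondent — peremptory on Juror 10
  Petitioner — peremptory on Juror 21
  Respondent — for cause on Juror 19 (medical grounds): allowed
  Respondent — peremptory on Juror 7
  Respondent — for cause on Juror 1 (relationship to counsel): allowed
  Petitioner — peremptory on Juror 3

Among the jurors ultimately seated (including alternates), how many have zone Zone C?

5

Removed: #1, #3, #6, #7, #8, #9, #10, #15, #19, #21.
Seated (12 incl. alternates): #2, #4, #5, #11, #12, #13, #14, #16, #17, #18, #20, #22.
Of those, in Zone C: #4, #5, #13, #17, #20 → 5.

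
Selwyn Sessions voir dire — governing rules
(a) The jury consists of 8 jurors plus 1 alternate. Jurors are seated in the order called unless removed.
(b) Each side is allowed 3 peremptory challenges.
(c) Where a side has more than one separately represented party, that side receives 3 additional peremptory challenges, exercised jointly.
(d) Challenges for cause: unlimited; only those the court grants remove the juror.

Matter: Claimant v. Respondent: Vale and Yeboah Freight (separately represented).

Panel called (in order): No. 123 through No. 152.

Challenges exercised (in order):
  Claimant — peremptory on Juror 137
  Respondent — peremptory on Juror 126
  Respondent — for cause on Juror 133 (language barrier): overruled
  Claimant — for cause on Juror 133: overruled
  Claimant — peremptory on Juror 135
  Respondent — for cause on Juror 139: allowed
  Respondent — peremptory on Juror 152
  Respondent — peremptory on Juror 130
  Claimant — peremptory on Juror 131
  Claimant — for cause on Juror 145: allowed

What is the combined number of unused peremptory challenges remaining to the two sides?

3

Claimant allotment: 3. Respondent allotment: 3 base + 3 multi-party = 6.
Claimant peremptories used: #137, #135, #131 — 3 (for-cause on #133, #145 don't count).
Respondent peremptories used: #126, #152, #130 — 3 (for-cause on #133, #139 don't count).
Remaining: (3 − 3) + (6 − 3) = 3.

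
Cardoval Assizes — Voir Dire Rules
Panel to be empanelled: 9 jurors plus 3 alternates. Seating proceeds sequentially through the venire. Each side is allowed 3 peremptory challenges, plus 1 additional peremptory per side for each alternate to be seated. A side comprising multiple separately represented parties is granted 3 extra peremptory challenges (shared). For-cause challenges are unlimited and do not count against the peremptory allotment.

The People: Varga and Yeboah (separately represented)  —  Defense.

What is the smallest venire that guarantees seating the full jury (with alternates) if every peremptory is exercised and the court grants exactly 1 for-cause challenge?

28

Seats to fill: 9 + 3 alternates = 12.
Peremptories — The People: 3 + 1×3 + 3 = 9; Defense: 3 + 1×3 = 6; total 15.
For-cause removals: 1.
Minimum venire: 12 + 15 + 1 = 28.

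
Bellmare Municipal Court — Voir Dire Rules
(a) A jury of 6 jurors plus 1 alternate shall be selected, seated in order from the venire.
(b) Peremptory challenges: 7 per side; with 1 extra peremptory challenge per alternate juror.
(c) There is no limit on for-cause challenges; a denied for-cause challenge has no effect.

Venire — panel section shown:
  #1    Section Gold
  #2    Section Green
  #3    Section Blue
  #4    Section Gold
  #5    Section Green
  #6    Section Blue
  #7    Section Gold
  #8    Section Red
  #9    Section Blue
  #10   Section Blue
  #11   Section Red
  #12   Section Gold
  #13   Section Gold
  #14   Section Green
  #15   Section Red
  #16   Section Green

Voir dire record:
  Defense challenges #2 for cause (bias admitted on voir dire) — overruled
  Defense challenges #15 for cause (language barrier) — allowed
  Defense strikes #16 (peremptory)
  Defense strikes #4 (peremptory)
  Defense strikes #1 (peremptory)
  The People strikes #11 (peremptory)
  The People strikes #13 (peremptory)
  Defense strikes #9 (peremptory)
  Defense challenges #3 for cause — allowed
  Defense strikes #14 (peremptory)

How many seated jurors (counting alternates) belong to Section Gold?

Removed: #1, #3, #4, #9, #11, #13, #14, #15, #16.
Seated (7 incl. alternates): #2, #5, #6, #7, #8, #10, #12.
Of those, in Section Gold: #7, #12 → 2.

2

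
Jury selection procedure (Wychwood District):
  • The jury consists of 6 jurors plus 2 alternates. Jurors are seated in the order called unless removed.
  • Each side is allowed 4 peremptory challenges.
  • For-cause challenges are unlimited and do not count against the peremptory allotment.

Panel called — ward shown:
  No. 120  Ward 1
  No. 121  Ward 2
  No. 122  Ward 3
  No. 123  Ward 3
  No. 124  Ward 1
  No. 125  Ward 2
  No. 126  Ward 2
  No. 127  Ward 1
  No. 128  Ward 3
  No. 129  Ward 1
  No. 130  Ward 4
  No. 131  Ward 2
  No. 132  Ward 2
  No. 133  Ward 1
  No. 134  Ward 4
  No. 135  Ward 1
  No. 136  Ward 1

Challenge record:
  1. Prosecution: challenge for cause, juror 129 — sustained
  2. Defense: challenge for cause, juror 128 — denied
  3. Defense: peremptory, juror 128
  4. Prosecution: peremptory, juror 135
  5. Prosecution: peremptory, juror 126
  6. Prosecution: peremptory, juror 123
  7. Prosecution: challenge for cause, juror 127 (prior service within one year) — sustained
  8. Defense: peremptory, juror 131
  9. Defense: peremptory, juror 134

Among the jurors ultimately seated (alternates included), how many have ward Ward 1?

3

Removed: #123, #126, #127, #128, #129, #131, #134, #135.
Seated (8 incl. alternates): #120, #121, #122, #124, #125, #130, #132, #133.
Of those, in Ward 1: #120, #124, #133 → 3.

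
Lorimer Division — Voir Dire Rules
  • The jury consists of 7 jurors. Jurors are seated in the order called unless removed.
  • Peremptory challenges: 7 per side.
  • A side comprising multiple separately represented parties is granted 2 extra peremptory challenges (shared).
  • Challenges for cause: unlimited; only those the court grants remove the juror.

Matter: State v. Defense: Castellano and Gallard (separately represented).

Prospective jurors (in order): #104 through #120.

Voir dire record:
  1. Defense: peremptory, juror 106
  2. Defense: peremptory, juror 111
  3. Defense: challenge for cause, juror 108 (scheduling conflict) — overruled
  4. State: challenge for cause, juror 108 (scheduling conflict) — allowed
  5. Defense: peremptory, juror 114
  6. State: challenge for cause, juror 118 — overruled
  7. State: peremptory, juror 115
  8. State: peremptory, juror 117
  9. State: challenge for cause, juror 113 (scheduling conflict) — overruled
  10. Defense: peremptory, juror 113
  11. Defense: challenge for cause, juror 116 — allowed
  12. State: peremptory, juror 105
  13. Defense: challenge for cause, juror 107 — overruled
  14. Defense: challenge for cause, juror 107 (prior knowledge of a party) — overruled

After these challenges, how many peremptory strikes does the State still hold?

State allotment: 7.
State peremptories used: #115, #117, #105 — 3 (for-cause on #108, #118, #113 don't count).
Remaining: 7 − 3 = 4.

4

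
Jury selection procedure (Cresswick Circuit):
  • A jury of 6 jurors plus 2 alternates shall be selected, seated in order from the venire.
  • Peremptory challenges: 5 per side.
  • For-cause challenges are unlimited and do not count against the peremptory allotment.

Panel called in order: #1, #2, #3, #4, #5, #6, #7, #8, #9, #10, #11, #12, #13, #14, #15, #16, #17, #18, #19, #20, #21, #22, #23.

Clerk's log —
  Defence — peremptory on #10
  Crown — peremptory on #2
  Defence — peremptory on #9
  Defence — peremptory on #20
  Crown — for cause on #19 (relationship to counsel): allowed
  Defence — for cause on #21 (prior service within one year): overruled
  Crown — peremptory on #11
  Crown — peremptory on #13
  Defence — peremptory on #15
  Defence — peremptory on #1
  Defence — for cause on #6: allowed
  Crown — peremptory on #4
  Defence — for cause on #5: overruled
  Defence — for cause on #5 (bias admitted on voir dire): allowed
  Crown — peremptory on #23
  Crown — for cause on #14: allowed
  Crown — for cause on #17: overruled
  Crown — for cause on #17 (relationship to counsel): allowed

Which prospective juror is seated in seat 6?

Removed: #1, #2, #4, #5, #6, #9, #10, #11, #13, #14, #15, #17, #19, #20, #23. (#21 stays — for-cause denied.)
Filling seats in venire order through position 6: #3, #7, #8, #12, #16, #18.
So seat 6 is #18.

18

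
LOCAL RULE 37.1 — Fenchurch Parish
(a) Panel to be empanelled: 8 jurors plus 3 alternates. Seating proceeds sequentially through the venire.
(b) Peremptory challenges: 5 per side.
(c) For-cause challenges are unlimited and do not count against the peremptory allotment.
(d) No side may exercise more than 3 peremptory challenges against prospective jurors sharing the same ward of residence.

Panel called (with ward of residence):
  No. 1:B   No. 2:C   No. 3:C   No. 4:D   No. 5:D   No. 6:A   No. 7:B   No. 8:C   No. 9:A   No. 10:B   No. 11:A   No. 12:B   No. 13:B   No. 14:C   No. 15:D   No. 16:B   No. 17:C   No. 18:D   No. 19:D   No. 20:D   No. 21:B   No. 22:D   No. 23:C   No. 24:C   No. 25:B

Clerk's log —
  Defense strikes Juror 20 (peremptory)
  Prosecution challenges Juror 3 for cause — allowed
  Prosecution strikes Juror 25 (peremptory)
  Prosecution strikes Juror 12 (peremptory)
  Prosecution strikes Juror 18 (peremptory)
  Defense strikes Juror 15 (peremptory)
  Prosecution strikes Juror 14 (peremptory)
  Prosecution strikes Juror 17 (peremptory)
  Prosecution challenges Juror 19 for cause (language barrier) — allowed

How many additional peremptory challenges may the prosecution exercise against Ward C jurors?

Prosecution peremptories so far: #25, #12, #18, #14, #17 — 5 of 5 used, 0 left overall.
Against Ward C: #14, #17 — 2 used; per-ward cap 3 leaves 1.
Binding limit: min(0, 1) = 0.

0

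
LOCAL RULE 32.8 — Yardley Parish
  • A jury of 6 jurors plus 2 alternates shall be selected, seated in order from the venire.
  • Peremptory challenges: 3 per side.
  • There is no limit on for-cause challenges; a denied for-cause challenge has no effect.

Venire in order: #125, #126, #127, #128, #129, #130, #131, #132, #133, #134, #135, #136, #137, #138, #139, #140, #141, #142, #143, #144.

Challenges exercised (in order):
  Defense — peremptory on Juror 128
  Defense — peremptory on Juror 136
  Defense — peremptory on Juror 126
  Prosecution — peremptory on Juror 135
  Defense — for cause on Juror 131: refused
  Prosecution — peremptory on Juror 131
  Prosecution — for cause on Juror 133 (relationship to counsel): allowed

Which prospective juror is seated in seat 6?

Removed: #126, #128, #131, #133, #135, #136.
Filling seats in venire order through position 6: #125, #127, #129, #130, #132, #134.
So seat 6 is #134.

134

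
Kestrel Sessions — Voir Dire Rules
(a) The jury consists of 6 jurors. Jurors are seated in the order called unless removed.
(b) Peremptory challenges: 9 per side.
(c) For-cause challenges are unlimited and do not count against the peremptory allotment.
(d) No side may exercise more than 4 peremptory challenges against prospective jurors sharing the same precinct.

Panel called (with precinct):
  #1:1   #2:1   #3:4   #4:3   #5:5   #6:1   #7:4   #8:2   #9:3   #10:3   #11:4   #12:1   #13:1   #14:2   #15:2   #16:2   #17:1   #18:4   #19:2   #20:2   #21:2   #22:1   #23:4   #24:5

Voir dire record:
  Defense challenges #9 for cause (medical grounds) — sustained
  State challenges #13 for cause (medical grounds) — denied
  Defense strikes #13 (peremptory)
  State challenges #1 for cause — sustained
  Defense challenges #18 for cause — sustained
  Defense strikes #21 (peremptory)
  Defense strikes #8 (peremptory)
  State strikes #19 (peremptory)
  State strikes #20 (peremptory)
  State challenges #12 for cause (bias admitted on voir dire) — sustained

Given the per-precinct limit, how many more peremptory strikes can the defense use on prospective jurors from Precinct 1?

3

Defense peremptories so far: #13, #21, #8 — 3 of 9 used, 6 left overall.
Against Precinct 1: #13 — 1 used; per-precinct cap 4 leaves 3.
Binding limit: min(6, 3) = 3.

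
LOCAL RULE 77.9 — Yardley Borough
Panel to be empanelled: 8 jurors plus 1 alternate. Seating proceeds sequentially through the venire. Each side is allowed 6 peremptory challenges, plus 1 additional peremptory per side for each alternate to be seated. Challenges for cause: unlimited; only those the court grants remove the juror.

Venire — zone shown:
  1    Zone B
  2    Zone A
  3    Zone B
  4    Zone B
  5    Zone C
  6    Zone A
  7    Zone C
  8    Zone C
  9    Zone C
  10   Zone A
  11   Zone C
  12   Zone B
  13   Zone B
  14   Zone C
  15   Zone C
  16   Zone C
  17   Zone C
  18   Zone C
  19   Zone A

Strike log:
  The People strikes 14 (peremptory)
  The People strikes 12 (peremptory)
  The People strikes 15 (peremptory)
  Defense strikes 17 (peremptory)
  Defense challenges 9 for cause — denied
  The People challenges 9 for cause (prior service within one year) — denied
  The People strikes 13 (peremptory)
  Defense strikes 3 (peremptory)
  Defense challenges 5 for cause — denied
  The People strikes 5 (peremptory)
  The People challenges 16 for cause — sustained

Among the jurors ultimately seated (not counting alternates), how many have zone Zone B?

2

Removed: #3, #5, #12, #13, #14, #15, #16, #17.
Seated jurors 1–8: #1, #2, #4, #6, #7, #8, #9, #10 (alternates #11 not counted).
Of those, in Zone B: #1, #4 → 2.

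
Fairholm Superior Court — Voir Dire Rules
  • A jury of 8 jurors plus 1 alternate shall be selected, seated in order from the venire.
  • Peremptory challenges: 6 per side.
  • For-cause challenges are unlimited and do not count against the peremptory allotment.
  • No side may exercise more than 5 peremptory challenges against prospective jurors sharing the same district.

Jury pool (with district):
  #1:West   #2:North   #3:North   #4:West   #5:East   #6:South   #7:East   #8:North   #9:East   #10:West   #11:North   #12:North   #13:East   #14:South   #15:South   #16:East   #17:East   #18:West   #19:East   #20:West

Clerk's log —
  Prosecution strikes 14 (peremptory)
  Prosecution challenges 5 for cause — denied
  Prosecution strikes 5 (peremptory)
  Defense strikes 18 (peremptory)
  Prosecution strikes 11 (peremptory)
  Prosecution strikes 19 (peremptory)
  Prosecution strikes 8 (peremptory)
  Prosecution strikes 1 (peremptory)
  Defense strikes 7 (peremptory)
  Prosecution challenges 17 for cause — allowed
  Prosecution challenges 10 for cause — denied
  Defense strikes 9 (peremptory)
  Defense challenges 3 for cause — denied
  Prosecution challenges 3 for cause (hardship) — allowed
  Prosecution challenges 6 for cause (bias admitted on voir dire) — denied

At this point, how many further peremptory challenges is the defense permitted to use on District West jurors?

3

Defense peremptories so far: #18, #7, #9 — 3 of 6 used, 3 left overall.
Against District West: #18 — 1 used; per-district cap 5 leaves 4.
Binding limit: min(3, 4) = 3.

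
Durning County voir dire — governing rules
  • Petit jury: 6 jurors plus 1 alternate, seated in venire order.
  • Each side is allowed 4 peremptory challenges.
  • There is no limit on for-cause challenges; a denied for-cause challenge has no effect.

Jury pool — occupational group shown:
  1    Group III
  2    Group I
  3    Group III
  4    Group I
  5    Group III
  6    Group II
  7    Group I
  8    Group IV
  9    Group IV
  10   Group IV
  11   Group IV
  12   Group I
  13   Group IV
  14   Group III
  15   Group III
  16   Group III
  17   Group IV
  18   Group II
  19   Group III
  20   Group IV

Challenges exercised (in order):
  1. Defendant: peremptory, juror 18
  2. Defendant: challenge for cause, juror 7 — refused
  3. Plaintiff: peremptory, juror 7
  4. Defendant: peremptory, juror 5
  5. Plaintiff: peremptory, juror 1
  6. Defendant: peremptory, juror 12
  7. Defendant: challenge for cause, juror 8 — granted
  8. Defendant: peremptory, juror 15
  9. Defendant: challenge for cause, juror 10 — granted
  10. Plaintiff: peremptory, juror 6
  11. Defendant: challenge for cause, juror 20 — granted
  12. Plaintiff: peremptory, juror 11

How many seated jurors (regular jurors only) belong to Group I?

2

Removed: #1, #5, #6, #7, #8, #10, #11, #12, #15, #18, #20.
Seated jurors 1–6: #2, #3, #4, #9, #13, #14 (alternates #16 not counted).
Of those, in Group I: #2, #4 → 2.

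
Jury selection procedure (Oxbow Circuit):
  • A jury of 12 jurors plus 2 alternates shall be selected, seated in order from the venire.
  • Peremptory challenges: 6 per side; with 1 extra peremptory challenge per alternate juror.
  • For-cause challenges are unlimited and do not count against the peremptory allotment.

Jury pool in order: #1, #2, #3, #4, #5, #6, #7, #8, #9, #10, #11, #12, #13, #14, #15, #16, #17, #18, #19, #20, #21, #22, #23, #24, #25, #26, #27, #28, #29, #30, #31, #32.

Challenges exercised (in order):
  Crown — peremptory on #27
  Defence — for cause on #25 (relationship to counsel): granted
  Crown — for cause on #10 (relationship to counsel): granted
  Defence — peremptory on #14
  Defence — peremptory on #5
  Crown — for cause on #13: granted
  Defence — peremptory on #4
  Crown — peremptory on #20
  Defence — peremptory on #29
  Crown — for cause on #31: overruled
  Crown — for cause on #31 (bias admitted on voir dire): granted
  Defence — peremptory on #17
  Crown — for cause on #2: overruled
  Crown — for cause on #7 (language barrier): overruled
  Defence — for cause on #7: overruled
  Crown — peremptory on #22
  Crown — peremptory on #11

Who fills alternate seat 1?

21

Removed: #4, #5, #10, #11, #13, #14, #17, #20, #22, #25, #27, #29, #31. (#2, #7 stay — for-cause denied.)
Seating in order: seats 1–12 → #1, #2, #3, #6, #7, #8, #9, #12, #15, #16, #18, #19; alternates → #21, #23.
So alternate 1 is #21.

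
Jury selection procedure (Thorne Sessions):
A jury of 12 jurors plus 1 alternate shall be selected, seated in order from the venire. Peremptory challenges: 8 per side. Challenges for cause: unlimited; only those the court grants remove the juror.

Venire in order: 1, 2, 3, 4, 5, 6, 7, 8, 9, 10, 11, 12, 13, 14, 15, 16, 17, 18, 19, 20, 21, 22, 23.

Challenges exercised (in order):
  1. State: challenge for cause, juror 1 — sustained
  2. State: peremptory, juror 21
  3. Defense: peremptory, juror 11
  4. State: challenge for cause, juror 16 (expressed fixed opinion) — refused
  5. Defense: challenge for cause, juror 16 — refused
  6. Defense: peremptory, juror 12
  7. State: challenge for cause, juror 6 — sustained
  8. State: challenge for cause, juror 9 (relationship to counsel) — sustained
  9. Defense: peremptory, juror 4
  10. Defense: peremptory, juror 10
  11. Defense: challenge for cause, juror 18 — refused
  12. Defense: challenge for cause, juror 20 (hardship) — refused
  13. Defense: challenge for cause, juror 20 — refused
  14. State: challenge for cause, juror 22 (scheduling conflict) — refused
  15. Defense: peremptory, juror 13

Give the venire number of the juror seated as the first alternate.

22

Removed: #1, #4, #6, #9, #10, #11, #12, #13, #21. (#16, #18, #20, #22 stay — for-cause denied.)
Seating in order: seats 1–12 → #2, #3, #5, #7, #8, #14, #15, #16, #17, #18, #19, #20; alternates → #22.
So alternate 1 is #22.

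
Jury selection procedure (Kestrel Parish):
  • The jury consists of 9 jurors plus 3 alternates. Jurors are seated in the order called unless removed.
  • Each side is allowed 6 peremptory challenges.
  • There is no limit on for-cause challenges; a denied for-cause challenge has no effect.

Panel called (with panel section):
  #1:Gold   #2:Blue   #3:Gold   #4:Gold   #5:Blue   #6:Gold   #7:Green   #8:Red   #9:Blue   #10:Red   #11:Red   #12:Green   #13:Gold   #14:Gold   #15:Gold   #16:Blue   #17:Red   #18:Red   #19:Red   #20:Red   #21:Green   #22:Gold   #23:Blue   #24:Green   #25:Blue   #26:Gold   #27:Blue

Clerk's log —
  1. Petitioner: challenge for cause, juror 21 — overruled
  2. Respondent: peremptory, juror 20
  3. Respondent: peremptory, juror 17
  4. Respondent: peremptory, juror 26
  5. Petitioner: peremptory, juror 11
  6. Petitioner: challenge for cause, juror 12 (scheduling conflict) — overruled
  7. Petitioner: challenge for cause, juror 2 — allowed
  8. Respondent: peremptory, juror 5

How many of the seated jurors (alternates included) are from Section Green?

Removed: #2, #5, #11, #17, #20, #26.
Seated (12 incl. alternates): #1, #3, #4, #6, #7, #8, #9, #10, #12, #13, #14, #15.
Of those, in Section Green: #7, #12 → 2.

2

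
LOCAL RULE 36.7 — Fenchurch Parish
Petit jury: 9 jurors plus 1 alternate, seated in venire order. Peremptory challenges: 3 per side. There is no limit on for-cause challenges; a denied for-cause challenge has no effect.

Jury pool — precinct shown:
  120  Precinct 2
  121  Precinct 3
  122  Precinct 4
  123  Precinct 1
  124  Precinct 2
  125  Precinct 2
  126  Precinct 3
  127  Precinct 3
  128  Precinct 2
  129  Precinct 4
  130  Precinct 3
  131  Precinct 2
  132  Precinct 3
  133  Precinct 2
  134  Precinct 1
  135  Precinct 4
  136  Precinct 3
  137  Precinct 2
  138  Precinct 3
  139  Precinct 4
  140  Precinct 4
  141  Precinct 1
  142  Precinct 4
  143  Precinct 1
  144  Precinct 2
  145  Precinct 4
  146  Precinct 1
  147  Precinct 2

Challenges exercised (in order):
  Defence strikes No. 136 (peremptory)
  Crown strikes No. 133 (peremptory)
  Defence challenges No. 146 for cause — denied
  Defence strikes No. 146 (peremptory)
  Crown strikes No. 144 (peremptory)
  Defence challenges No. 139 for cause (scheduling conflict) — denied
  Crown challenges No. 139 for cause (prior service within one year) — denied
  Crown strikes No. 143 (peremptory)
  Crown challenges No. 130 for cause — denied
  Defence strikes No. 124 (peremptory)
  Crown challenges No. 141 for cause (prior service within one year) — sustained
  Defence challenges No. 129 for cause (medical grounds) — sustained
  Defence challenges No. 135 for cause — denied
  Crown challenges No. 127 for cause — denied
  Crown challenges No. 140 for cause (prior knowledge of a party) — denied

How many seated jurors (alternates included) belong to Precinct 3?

Removed: #124, #129, #133, #136, #141, #143, #144, #146.
Seated (10 incl. alternates): #120, #121, #122, #123, #125, #126, #127, #128, #130, #131.
Of those, in Precinct 3: #121, #126, #127, #130 → 4.

4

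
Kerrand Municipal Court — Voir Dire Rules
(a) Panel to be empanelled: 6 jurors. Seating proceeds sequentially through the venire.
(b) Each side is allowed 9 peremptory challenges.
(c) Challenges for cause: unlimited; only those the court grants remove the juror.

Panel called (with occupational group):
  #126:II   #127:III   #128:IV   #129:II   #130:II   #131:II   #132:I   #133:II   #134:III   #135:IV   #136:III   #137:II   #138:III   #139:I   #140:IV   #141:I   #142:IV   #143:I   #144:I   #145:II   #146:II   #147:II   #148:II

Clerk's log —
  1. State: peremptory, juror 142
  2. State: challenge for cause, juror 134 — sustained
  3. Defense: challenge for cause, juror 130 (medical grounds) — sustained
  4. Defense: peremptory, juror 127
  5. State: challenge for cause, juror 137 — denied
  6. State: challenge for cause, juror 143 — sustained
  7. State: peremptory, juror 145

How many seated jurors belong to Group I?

1

Removed: #127, #130, #134, #142, #143, #145.
Seated jurors 1–6: #126, #128, #129, #131, #132, #133.
Of those, in Group I: #132 → 1.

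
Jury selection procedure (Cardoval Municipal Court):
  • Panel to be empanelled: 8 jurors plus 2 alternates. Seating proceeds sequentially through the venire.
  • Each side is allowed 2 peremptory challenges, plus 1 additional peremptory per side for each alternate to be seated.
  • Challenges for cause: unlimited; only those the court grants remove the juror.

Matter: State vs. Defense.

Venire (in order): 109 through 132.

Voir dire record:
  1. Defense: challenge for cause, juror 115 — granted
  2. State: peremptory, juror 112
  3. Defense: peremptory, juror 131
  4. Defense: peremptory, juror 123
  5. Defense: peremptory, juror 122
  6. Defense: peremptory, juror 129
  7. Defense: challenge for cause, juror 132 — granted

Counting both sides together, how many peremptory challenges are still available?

3

State allotment: 2 base + 1 × 2 alternates = 4. Defense allotment: 2 base + 1 × 2 alternates = 4.
State peremptories used: #112 — 1.
Defense peremptories used: #131, #123, #122, #129 — 4 (for-cause on #115, #132 don't count).
Remaining: (4 − 1) + (4 − 4) = 3.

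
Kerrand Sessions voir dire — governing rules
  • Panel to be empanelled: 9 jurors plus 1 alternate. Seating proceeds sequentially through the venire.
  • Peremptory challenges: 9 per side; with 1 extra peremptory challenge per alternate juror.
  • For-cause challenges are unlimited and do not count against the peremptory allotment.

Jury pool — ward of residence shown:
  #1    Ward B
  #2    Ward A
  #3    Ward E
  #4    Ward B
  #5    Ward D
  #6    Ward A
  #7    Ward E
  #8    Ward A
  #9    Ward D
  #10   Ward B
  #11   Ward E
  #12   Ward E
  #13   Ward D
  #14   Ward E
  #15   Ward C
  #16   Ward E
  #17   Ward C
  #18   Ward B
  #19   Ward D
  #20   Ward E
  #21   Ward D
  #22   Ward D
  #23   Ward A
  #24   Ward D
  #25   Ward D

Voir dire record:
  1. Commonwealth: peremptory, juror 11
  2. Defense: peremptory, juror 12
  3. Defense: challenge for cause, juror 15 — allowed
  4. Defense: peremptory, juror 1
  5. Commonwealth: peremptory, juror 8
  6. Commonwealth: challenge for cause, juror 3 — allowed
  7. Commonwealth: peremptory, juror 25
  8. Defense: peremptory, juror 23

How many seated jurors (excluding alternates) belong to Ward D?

3

Removed: #1, #3, #8, #11, #12, #15, #23, #25.
Seated jurors 1–9: #2, #4, #5, #6, #7, #9, #10, #13, #14 (alternates #16 not counted).
Of those, in Ward D: #5, #9, #13 → 3.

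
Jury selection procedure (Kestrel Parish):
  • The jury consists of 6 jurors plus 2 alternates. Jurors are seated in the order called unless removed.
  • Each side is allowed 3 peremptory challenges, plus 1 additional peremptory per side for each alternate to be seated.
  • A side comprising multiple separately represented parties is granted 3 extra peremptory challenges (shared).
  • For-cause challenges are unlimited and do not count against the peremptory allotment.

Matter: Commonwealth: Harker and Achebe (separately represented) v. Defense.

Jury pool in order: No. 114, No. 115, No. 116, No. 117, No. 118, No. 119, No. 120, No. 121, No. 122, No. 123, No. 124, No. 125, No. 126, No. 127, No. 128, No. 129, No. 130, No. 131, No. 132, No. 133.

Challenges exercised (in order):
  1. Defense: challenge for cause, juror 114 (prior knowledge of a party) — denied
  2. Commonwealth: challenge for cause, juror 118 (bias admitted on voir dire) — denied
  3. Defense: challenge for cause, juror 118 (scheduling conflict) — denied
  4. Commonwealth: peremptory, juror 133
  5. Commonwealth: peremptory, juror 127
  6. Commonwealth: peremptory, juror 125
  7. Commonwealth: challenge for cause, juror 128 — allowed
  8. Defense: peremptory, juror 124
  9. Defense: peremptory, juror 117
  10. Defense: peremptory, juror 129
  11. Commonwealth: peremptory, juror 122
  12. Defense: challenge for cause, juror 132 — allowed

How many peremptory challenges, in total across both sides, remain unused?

Commonwealth allotment: 3 base + 1 × 2 alternates + 3 multi-party = 8. Defense allotment: 3 base + 1 × 2 alternates = 5.
Commonwealth peremptories used: #133, #127, #125, #122 — 4 (for-cause on #118, #128 don't count).
Defense peremptories used: #124, #117, #129 — 3 (for-cause on #114, #118, #132 don't count).
Remaining: (8 − 4) + (5 − 3) = 6.

6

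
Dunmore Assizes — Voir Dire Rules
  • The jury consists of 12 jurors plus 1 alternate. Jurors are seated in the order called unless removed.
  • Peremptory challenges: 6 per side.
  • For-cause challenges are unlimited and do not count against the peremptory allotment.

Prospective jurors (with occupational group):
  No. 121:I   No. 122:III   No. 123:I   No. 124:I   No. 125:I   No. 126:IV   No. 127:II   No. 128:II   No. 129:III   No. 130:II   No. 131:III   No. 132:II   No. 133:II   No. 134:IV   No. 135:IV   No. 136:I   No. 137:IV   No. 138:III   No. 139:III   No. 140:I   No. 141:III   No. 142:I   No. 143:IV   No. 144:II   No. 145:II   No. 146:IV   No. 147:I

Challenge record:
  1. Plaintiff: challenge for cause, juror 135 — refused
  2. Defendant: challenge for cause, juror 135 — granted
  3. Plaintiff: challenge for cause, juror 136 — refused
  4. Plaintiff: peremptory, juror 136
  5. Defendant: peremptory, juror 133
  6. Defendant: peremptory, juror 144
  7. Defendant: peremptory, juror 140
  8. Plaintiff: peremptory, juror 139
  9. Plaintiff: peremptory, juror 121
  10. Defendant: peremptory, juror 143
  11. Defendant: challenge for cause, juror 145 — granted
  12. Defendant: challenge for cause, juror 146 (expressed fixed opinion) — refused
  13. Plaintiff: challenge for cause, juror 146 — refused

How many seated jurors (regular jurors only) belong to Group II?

Removed: #121, #133, #135, #136, #139, #140, #143, #144, #145.
Seated jurors 1–12: #122, #123, #124, #125, #126, #127, #128, #129, #130, #131, #132, #134 (alternates #137 not counted).
Of those, in Group II: #127, #128, #130, #132 → 4.

4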